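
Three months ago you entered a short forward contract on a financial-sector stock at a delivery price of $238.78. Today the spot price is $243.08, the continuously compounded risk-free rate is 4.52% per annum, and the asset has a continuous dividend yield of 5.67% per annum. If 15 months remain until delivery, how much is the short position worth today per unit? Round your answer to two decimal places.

-$0.79

Current fair forward for the remaining 15 months: F = S·e^((r − q)·T), (r − q) = 0.0452 − 0.0567 = -0.0115
F = 243.08 · e^(-0.0115 × 15/12) = 243.08 × 0.985728 = 239.6108
Value of long forward = (F − K)·e^(−rT) = (239.6108 − 238.78) · e^(−0.0452·15/12)
= 0.8308 × 0.945066 = 0.79
Short position value = −(long value) = -$0.79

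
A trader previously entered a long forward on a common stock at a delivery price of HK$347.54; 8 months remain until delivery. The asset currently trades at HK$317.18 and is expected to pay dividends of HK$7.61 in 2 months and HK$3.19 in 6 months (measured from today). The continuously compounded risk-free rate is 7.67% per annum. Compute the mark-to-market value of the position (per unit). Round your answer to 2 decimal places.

-HK$23.62

PV(remaining dividends) I = 7.61·e^(−0.0767·2/12) + 3.19·e^(−0.0767·6/12) = 10.5833
Current forward F = (S − I)·e^(rT) = (317.18 − 10.5833)·e^(0.0767·8/12) = 306.5967 × 1.052463 = 322.6817
Value (long) = (F − K)·e^(−rT) = (322.6817 − 347.54) × 0.950152 = -23.6192
Value = -HK$23.62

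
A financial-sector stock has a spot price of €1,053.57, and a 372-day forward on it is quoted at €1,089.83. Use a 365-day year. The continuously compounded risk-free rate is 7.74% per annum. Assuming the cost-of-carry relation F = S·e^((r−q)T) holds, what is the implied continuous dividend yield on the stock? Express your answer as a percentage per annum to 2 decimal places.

From F = S·e^((r−q)T): (r − q) = ln(F/S)/T
ln(1089.83/1053.57) = ln(1.034416) = 0.033837
(r − q) = 0.033837 / (372/365) = 0.033200
q = r − ln(F/S)/T = 0.0774 − 0.033200 = 0.044200
q = 4.42%

4.42%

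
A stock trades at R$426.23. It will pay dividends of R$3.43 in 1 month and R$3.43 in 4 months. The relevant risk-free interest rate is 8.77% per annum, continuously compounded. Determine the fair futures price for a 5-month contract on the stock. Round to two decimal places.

R$435.11

PV(dividends) I = 3.43·e^(−0.0877·1/12) + 3.43·e^(−0.0877·4/12)
I = 3.4050 + 3.3312 = 6.7362
F = (S − I)·e^(rT) = (426.23 − 6.7362) · e^(0.0877·5/12)
= 419.4938 · e^0.036542 = 419.4938 × 1.037218 = R$435.11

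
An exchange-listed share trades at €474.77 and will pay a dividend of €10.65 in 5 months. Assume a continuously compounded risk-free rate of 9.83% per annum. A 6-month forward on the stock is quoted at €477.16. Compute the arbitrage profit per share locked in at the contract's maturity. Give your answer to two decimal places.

€10.79 per share

PV(dividends) I = 10.65·e^(−0.0983·5/12) = 10.2226
Fair forward F* = (S − I)·e^(rT) = (474.77 − 10.2226)·e^0.049150 = 464.5474 × 1.050378 = 487.9504
Market €477.16 < fair 487.9504: forward underpriced → reverse cash-and-carry (short the stock, invest proceeds at r, pay the dividends, go long the forward).
Profit at T = |F_mkt − F*| = |477.16 − 487.9504| = €10.79 per share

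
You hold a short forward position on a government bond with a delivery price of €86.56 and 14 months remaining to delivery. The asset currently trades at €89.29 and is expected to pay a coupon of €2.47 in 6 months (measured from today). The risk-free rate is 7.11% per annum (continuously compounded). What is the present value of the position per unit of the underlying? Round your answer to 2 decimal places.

PV(remaining coupons) I = 2.47·e^(−0.0711·6/12) = 2.3837
Current forward F = (S − I)·e^(rT) = (89.29 − 2.3837)·e^(0.0711·14/12) = 86.9063 × 1.086487 = 94.4226
Value (long) = (F − K)·e^(−rT) = (94.4226 − 86.56) × 0.920397 = 7.2367
Short position value = −(long value) = -€7.24

-€7.24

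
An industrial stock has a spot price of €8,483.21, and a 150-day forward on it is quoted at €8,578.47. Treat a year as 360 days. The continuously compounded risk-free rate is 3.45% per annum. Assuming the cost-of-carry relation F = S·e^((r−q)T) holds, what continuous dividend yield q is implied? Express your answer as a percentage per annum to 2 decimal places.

0.77%

From F = S·e^((r−q)T): (r − q) = ln(F/S)/T
ln(8578.47/8483.21) = ln(1.011229) = 0.011166
(r − q) = 0.011166 / (150/360) = 0.026798
q = r − ln(F/S)/T = 0.0345 − 0.026798 = 0.007702
q = 0.77%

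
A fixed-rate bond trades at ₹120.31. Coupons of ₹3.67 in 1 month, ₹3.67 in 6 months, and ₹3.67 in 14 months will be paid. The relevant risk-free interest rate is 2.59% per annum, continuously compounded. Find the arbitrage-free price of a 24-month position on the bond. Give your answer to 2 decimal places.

PV(coupons) I = 3.67·e^(−0.0259·1/12) + 3.67·e^(−0.0259·6/12) + 3.67·e^(−0.0259·14/12)
I = 3.6621 + 3.6228 + 3.5608 = 10.8457
F = (S − I)·e^(rT) = (120.31 − 10.8457) · e^(0.0259·24/12)
= 109.4643 · e^0.051800 = 109.4643 × 1.053165 = ₹115.28

₹115.28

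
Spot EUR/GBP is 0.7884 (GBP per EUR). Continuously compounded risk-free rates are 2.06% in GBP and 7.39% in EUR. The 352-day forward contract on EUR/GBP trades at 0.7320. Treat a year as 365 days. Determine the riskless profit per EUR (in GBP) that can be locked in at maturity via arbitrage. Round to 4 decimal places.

Fair forward: F* = S·e^(carry·T), with carry = (r_GBP − r_EUR) = 0.0206 − 0.0739 = -0.0533
F* = 0.7884 · e^(-0.0533 × 352/365) = 0.7884 · e^-0.051402 = 0.7884 × 0.949897 = 0.7489
Market 0.7320 < fair 0.7489: forward underpriced → reverse cash-and-carry (short spot, go long the forward).
At maturity, profit = |F_mkt − F*| = |0.7320 − 0.7489| = 0.0169 per EUR (in GBP)

0.0169 per EUR (in GBP)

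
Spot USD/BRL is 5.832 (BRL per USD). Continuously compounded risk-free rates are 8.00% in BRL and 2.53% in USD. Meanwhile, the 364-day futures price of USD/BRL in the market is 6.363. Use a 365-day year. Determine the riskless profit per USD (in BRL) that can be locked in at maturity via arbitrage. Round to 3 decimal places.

Fair futures: F* = S·e^(carry·T), with carry = (r_BRL − r_USD) = 0.0800 − 0.0253 = 0.0547
F* = 5.832 · e^(0.0547 × 364/365) = 5.832 · e^0.054550 = 5.832 × 1.056065 = 6.1590
Market 6.363 > fair 6.1590: forward overpriced → cash-and-carry (buy spot, short the forward).
At maturity, profit = |F_mkt − F*| = |6.363 − 6.1590| = 0.204 per USD (in BRL)

0.204 per USD (in BRL)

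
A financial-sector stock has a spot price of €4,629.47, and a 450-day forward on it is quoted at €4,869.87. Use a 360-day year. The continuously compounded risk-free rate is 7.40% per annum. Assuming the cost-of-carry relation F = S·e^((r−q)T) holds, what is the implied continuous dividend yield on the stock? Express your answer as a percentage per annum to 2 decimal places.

From F = S·e^((r−q)T): (r − q) = ln(F/S)/T
ln(4869.87/4629.47) = ln(1.051928) = 0.050625
(r − q) = 0.050625 / (450/360) = 0.040500
q = r − ln(F/S)/T = 0.0740 − 0.040500 = 0.033500
q = 3.35%

3.35%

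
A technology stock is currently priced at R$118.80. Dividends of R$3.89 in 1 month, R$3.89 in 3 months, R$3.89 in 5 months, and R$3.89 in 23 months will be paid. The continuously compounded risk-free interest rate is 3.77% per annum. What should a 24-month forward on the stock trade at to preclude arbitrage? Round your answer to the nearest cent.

PV(dividends) I = 3.89·e^(−0.0377·1/12) + 3.89·e^(−0.0377·3/12) + 3.89·e^(−0.0377·5/12) + 3.89·e^(−0.0377·23/12)
I = 3.8778 + 3.8535 + 3.8294 + 3.6188 = 15.1795
F = (S − I)·e^(rT) = (118.80 − 15.1795) · e^(0.0377·24/12)
= 103.6205 · e^0.075400 = 103.6205 × 1.078315 = R$111.74

R$111.74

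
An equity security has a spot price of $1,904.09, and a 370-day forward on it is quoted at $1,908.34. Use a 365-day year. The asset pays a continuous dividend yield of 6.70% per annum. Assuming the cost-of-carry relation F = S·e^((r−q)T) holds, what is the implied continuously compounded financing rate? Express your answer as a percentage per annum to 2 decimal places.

6.92%

From F = S·e^((r−q)T): (r − q) = ln(F/S)/T
ln(1908.34/1904.09) = ln(1.002232) = 0.002230
(r − q) = 0.002230 / (370/365) = 0.002200
r = ln(F/S)/T + q = 0.002200 + 0.0670 = 0.069200
r = 6.92%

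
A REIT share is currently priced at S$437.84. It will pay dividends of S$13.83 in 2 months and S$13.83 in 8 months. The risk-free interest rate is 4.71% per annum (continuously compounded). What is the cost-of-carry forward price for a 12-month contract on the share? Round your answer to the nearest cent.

PV(dividends) I = 13.83·e^(−0.0471·2/12) + 13.83·e^(−0.0471·8/12)
I = 13.7219 + 13.4025 = 27.1244
F = (S − I)·e^(rT) = (437.84 − 27.1244) · e^(0.0471·12/12)
= 410.7156 · e^0.047100 = 410.7156 × 1.048227 = S$430.52

S$430.52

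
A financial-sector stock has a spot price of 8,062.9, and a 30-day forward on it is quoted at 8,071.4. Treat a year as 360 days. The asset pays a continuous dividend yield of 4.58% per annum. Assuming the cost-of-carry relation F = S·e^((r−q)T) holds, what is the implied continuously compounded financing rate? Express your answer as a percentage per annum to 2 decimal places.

5.84%

From F = S·e^((r−q)T): (r − q) = ln(F/S)/T
ln(8071.4/8062.9) = ln(1.001054) = 0.001053
(r − q) = 0.001053 / (30/360) = 0.012636
r = ln(F/S)/T + q = 0.012636 + 0.0458 = 0.058436
r = 5.84%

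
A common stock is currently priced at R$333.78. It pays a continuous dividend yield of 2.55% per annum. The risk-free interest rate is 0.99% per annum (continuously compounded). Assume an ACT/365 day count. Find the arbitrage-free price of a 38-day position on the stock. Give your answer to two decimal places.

F = S·e^((r − q)T) = 333.78 · e^((0.0099 − 0.0255) × 38/365)
= 333.78 · e^-0.001624 = 333.78 × 0.998377
F = R$333.24

R$333.24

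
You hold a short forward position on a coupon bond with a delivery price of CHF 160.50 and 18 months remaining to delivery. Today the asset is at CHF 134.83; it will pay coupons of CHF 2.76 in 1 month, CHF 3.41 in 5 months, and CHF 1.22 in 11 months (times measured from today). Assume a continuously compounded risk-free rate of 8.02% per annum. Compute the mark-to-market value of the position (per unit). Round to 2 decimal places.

CHF 14.65

PV(remaining coupons) I = 2.76·e^(−0.0802·1/12) + 3.41·e^(−0.0802·5/12) + 1.22·e^(−0.0802·11/12) = 7.1731
Current forward F = (S − I)·e^(rT) = (134.83 − 7.1731)·e^(0.0802·18/12) = 127.6569 × 1.127835 = 143.9759
Value (long) = (F − K)·e^(−rT) = (143.9759 − 160.50) × 0.886654 = -14.6512
Short position value = −(long value) = CHF 14.65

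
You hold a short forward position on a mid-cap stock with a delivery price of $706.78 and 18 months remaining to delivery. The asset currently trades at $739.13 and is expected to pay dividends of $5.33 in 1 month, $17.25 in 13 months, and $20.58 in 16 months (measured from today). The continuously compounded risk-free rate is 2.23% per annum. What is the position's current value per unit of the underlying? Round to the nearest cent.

-$13.47

PV(remaining dividends) I = 5.33·e^(−0.0223·1/12) + 17.25·e^(−0.0223·13/12) + 20.58·e^(−0.0223·16/12) = 42.1355
Current forward F = (S − I)·e^(rT) = (739.13 − 42.1355)·e^(0.0223·18/12) = 696.9945 × 1.034016 = 720.7035
Value (long) = (F − K)·e^(−rT) = (720.7035 − 706.78) × 0.967103 = 13.4655
Short position value = −(long value) = -$13.47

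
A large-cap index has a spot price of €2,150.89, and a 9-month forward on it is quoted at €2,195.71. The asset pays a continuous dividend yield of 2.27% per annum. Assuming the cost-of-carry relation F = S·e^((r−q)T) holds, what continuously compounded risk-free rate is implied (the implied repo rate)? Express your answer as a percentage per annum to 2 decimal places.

5.02%

From F = S·e^((r−q)T): (r − q) = ln(F/S)/T
ln(2195.71/2150.89) = ln(1.020838) = 0.020624
(r − q) = 0.020624 / (9/12) = 0.027499
r = ln(F/S)/T + q = 0.027499 + 0.0227 = 0.050199
r = 5.02%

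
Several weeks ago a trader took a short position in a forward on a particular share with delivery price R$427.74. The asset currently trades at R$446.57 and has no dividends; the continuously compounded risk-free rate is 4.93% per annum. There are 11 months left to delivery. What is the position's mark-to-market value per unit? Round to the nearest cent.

-R$37.73

Current fair forward for the remaining 11 months: F = S·e^(r·T), r = 0.0493
F = 446.57 · e^(0.0493 × 11/12) = 446.57 × 1.046228 = 467.2140
Value of long forward = (F − K)·e^(−rT) = (467.2140 − 427.74) · e^(−0.0493·11/12)
= 39.4740 × 0.955814 = 37.73
Short position value = −(long value) = -R$37.73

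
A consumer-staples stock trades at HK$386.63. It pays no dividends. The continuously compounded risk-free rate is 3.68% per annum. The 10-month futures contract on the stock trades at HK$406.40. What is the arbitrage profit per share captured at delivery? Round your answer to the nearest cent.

Fair futures: F* = S·e^(carry·T), with carry = r = 0.0368
F* = 386.63 · e^(0.0368 × 10/12) = 386.63 · e^0.030667 = 386.63 × 1.031142 = HK$398.6704
Market HK$406.40 > fair HK$398.6704: forward overpriced → cash-and-carry (buy spot, short the forward).
At maturity, profit = |F_mkt − F*| = |406.40 − 398.6704| = HK$7.73 per share

HK$7.73 per share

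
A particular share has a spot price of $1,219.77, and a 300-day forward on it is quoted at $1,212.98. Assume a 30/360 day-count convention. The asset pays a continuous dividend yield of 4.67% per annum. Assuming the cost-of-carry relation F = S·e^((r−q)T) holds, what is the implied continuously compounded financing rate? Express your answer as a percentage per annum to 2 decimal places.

4.00%

From F = S·e^((r−q)T): (r − q) = ln(F/S)/T
ln(1212.98/1219.77) = ln(0.994433) = -0.005583
(r − q) = -0.005583 / (300/360) = -0.006700
r = ln(F/S)/T + q = -0.006700 + 0.0467 = 0.040000
r = 4.00%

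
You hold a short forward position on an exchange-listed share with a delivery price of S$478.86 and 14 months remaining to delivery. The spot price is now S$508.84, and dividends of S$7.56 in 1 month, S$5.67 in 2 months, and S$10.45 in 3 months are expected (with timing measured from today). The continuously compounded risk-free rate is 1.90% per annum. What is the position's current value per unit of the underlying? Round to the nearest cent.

PV(remaining dividends) I = 7.56·e^(−0.0190·1/12) + 5.67·e^(−0.0190·2/12) + 10.45·e^(−0.0190·3/12) = 23.6006
Current forward F = (S − I)·e^(rT) = (508.84 − 23.6006)·e^(0.0190·14/12) = 485.2394 × 1.022414 = 496.1156
Value (long) = (F − K)·e^(−rT) = (496.1156 − 478.86) × 0.978077 = 16.8773
Short position value = −(long value) = -S$16.88

-S$16.88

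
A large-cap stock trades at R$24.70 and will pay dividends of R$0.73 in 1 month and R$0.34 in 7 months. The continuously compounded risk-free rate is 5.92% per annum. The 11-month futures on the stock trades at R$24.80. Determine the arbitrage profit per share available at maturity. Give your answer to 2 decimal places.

R$0.16 per share

PV(dividends) I = 0.73·e^(−0.0592·1/12) + 0.34·e^(−0.0592·7/12) = 1.0549
Fair futures F* = (S − I)·e^(rT) = (24.70 − 1.0549)·e^0.054267 = 23.6451 × 1.055766 = 24.9637
Market R$24.80 < fair 24.9637: forward underpriced → reverse cash-and-carry (short the stock, invest proceeds at r, pay the dividends, go long the forward).
Profit at T = |F_mkt − F*| = |24.80 − 24.9637| = R$0.16 per share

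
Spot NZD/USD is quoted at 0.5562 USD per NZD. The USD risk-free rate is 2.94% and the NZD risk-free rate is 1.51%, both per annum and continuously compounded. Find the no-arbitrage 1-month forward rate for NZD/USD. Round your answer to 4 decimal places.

F = S·e^((r_USD − r_NZD)T) = 0.5562 · e^((0.0294 − 0.0151) × 1/12)
= 0.5562 · e^0.001192 = 0.5562 × 1.001193
F = 0.5569 USD per NZD

0.5569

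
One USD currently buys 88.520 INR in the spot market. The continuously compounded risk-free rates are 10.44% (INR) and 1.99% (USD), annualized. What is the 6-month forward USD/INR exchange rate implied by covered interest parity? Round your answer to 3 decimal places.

92.340

F = S·e^((r_INR − r_USD)T) = 88.520 · e^((0.1044 − 0.0199) × 6/12)
= 88.520 · e^0.042250 = 88.520 × 1.043155
F = 92.340 INR per USD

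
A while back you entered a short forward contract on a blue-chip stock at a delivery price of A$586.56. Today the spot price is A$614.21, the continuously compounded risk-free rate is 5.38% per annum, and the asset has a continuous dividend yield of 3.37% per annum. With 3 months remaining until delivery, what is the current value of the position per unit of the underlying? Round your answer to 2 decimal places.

Current fair forward for the remaining 3 months: F = S·e^((r − q)·T), (r − q) = 0.0538 − 0.0337 = 0.0201
F = 614.21 · e^(0.0201 × 3/12) = 614.21 × 1.005038 = 617.3044
Value of long forward = (F − K)·e^(−rT) = (617.3044 − 586.56) · e^(−0.0538·3/12)
= 30.7444 × 0.986640 = 30.33
Short position value = −(long value) = -A$30.33

-A$30.33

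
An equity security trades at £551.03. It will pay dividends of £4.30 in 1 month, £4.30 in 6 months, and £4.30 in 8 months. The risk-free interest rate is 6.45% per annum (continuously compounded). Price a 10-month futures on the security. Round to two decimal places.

£568.21

PV(dividends) I = 4.30·e^(−0.0645·1/12) + 4.30·e^(−0.0645·6/12) + 4.30·e^(−0.0645·8/12)
I = 4.2769 + 4.1635 + 4.1190 = 12.5594
F = (S − I)·e^(rT) = (551.03 − 12.5594) · e^(0.0645·10/12)
= 538.4706 · e^0.053750 = 538.4706 × 1.055221 = £568.21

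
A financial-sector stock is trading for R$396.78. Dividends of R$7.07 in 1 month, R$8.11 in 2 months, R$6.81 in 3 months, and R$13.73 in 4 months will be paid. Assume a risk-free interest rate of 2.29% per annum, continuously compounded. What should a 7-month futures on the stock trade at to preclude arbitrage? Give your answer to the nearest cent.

R$366.11

PV(dividends) I = 7.07·e^(−0.0229·1/12) + 8.11·e^(−0.0229·2/12) + 6.81·e^(−0.0229·3/12) + 13.73·e^(−0.0229·4/12)
I = 7.0565 + 8.0791 + 6.7711 + 13.6256 = 35.5323
F = (S − I)·e^(rT) = (396.78 − 35.5323) · e^(0.0229·7/12)
= 361.2477 · e^0.013358 = 361.2477 × 1.013448 = R$366.11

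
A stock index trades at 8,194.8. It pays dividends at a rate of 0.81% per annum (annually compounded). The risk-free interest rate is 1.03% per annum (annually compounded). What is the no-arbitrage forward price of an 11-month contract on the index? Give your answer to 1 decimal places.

8,211.2

F = S · (1+r)^T / (1+q)^T
= 8194.8 × 1.009438 / 1.007423 = 8194.8 × 1.002000
F = 8,211.2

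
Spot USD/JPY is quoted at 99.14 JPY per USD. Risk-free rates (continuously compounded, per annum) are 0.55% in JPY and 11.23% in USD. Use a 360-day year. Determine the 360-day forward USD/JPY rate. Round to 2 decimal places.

89.10

F = S·e^((r_JPY − r_USD)T) = 99.14 · e^((0.0055 − 0.1123) × 360/360)
= 99.14 · e^-0.106800 = 99.14 × 0.898705
F = 89.10 JPY per USD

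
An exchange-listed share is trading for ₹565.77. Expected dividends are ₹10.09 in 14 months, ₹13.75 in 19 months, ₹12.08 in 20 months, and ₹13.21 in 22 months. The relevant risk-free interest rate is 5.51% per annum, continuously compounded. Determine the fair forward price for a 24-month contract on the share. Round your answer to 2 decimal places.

₹581.41

PV(dividends) I = 10.09·e^(−0.0551·14/12) + 13.75·e^(−0.0551·19/12) + 12.08·e^(−0.0551·20/12) + 13.21·e^(−0.0551·22/12)
I = 9.4618 + 12.6013 + 11.0201 + 11.9408 = 45.0240
F = (S − I)·e^(rT) = (565.77 − 45.0240) · e^(0.0551·24/12)
= 520.7460 · e^0.110200 = 520.7460 × 1.116501 = ₹581.41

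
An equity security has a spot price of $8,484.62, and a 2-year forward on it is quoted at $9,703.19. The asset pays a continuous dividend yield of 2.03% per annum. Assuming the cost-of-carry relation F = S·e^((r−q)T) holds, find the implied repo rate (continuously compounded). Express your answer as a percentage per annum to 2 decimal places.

From F = S·e^((r−q)T): (r − q) = ln(F/S)/T
ln(9703.19/8484.62) = ln(1.143621) = 0.134200
(r − q) = 0.134200 / (2) = 0.067100
r = ln(F/S)/T + q = 0.067100 + 0.0203 = 0.087400
r = 8.74%

8.74%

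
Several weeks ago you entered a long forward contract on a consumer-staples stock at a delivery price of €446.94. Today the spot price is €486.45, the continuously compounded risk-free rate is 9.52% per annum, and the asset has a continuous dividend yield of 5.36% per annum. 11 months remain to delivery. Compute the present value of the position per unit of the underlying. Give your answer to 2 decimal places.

Current fair forward for the remaining 11 months: F = S·e^((r − q)·T), (r − q) = 0.0952 − 0.0536 = 0.0416
F = 486.45 · e^(0.0416 × 11/12) = 486.45 × 1.038870 = 505.3583
Value of long forward = (F − K)·e^(−rT) = (505.3583 − 446.94) · e^(−0.0952·11/12)
= 58.4183 × 0.916433 = 53.54

€53.54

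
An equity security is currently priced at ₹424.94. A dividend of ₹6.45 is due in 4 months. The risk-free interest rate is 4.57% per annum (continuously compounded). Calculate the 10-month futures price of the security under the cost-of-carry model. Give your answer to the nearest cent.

PV(dividends) I = 6.45·e^(−0.0457·4/12)
I = 6.3525
F = (S − I)·e^(rT) = (424.94 − 6.3525) · e^(0.0457·10/12)
= 418.5875 · e^0.038083 = 418.5875 × 1.038817 = ₹434.84

₹434.84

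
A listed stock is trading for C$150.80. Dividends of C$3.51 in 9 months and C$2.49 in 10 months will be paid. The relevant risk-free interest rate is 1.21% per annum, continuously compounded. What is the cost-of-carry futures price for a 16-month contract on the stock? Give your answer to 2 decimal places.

PV(dividends) I = 3.51·e^(−0.0121·9/12) + 2.49·e^(−0.0121·10/12)
I = 3.4783 + 2.4650 = 5.9433
F = (S − I)·e^(rT) = (150.80 − 5.9433) · e^(0.0121·16/12)
= 144.8567 · e^0.016133 = 144.8567 × 1.016264 = C$147.21

C$147.21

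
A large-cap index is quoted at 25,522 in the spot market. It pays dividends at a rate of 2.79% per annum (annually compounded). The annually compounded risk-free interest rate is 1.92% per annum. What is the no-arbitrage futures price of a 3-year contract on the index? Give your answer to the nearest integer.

F = S · (1+r)^T / (1+q)^T
= 25522 × 1.058713 / 1.086057 = 25522 × 0.974823
F = 24,879

24,879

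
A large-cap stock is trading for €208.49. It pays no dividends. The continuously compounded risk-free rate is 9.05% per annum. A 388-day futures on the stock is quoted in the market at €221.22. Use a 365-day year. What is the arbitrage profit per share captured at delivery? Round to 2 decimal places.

Fair futures: F* = S·e^(carry·T), with carry = r = 0.0905
F* = 208.49 · e^(0.0905 × 388/365) = 208.49 · e^0.096203 = 208.49 × 1.100983 = €229.5439
Market €221.22 < fair €229.5439: forward underpriced → reverse cash-and-carry (short spot, go long the forward).
At maturity, profit = |F_mkt − F*| = |221.22 − 229.5439| = €8.32 per share

€8.32 per share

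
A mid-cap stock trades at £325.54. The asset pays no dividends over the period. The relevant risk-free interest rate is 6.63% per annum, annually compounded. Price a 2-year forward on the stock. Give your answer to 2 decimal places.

F = S · (1+r)^T
= 325.54 × 1.136996
F = £370.14

£370.14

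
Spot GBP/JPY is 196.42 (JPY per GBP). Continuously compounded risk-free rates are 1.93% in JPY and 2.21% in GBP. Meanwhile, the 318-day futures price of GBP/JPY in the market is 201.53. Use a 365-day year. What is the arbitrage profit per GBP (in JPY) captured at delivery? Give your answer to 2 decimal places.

5.59 per GBP (in JPY)

Fair futures: F* = S·e^(carry·T), with carry = (r_JPY − r_GBP) = 0.0193 − 0.0221 = -0.0028
F* = 196.42 · e^(-0.0028 × 318/365) = 196.42 · e^-0.002439 = 196.42 × 0.997564 = 195.9415
Market 201.53 > fair 195.9415: forward overpriced → cash-and-carry (buy spot, short the forward).
At maturity, profit = |F_mkt − F*| = |201.53 − 195.9415| = 5.59 per GBP (in JPY)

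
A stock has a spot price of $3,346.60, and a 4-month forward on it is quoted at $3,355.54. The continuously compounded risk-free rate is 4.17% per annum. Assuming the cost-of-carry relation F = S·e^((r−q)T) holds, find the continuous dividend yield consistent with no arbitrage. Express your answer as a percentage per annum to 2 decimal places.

From F = S·e^((r−q)T): (r − q) = ln(F/S)/T
ln(3355.54/3346.60) = ln(1.002671) = 0.002667
(r − q) = 0.002667 / (4/12) = 0.008001
q = r − ln(F/S)/T = 0.0417 − 0.008001 = 0.033699
q = 3.37%

3.37%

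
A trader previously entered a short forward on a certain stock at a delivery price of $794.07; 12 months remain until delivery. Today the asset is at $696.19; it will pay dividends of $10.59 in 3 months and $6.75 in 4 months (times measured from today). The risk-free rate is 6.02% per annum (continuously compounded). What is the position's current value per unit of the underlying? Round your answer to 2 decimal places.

PV(remaining dividends) I = 10.59·e^(−0.0602·3/12) + 6.75·e^(−0.0602·4/12) = 17.0477
Current forward F = (S − I)·e^(rT) = (696.19 − 17.0477)·e^(0.0602·12/12) = 679.1423 × 1.062049 = 721.2824
Value (long) = (F − K)·e^(−rT) = (721.2824 − 794.07) × 0.941576 = -68.5351
Short position value = −(long value) = $68.54

$68.54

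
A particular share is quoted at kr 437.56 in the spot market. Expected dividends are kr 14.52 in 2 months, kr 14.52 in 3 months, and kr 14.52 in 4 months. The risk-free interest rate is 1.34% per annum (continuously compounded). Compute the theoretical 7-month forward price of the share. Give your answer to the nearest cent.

PV(dividends) I = 14.52·e^(−0.0134·2/12) + 14.52·e^(−0.0134·3/12) + 14.52·e^(−0.0134·4/12)
I = 14.4876 + 14.4714 + 14.4553 = 43.4143
F = (S − I)·e^(rT) = (437.56 − 43.4143) · e^(0.0134·7/12)
= 394.1457 · e^0.007817 = 394.1457 × 1.007848 = kr 397.24

kr 397.24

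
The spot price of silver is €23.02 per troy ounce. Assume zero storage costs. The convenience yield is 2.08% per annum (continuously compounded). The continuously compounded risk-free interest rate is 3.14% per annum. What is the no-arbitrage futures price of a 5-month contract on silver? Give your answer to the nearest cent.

Net carry = r + u − y = 0.0314 + 0.0000 − 0.0208 = 0.0106
F = S·e^((r+u−y)T) = 23.02 · e^(0.0106 × 5/12) = 23.02 · e^0.004417
= 23.02 × 1.004427 = €23.12 per troy ounce

€23.12 per troy ounce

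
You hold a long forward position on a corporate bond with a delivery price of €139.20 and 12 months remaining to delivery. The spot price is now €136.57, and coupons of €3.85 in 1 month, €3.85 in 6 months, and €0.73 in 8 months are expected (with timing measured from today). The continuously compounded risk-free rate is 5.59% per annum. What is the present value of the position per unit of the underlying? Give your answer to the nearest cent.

PV(remaining coupons) I = 3.85·e^(−0.0559·1/12) + 3.85·e^(−0.0559·6/12) + 0.73·e^(−0.0559·8/12) = 8.2793
Current forward F = (S − I)·e^(rT) = (136.57 − 8.2793)·e^(0.0559·12/12) = 128.2907 × 1.057492 = 135.6664
Value (long) = (F − K)·e^(−rT) = (135.6664 − 139.20) × 0.945634 = -3.3415
Value = -€3.34

-€3.34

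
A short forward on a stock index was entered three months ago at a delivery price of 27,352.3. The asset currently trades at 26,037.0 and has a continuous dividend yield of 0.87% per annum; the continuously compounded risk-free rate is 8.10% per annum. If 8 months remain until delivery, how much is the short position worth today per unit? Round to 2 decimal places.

Current fair forward for the remaining 8 months: F = S·e^((r − q)·T), (r − q) = 0.0810 − 0.0087 = 0.0723
F = 26037.0 · e^(0.0723 × 8/12) = 26037.0 × 1.04938051 = 27322.7203
Value of long forward = (F − K)·e^(−rT) = (27322.7203 − 27352.3) · e^(−0.0810·8/12)
= -29.5797 × 0.94743211 = -28.02
Short position value = −(long value) = 28.02

28.02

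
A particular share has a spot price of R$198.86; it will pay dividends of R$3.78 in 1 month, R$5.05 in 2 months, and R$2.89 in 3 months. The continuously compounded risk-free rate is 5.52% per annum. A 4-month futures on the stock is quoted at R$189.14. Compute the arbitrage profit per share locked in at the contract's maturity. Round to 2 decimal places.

R$1.58 per share

PV(dividends) I = 3.78·e^(−0.0552·1/12) + 5.05·e^(−0.0552·2/12) + 2.89·e^(−0.0552·3/12) = 11.6168
Fair futures F* = (S − I)·e^(rT) = (198.86 − 11.6168)·e^0.018400 = 187.2432 × 1.018570 = 190.7203
Market R$189.14 < fair 190.7203: forward underpriced → reverse cash-and-carry (short the stock, invest proceeds at r, pay the dividends, go long the forward).
Profit at T = |F_mkt − F*| = |189.14 − 190.7203| = R$1.58 per share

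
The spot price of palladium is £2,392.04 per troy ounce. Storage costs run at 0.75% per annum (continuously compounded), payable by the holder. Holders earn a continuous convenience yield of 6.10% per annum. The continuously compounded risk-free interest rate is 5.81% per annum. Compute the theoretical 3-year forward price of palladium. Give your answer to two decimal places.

£2,425.28 per troy ounce

Net carry = r + u − y = 0.0581 + 0.0075 − 0.0610 = 0.0046
F = S·e^((r+u−y)T) = 2392.04 · e^(0.0046 × 3) = 2392.04 · e^0.01380000
= 2392.04 × 1.01389566 = £2,425.28 per troy ounce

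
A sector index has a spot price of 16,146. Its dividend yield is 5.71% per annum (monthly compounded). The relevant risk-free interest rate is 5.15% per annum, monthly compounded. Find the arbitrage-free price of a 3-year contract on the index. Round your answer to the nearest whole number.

F = S · (1+r/12)^(12T) / (1+q/12)^(12T)
= 16146 × 1.166689 / 1.186365 = 16146 × 0.983415
F = 15,878

15,878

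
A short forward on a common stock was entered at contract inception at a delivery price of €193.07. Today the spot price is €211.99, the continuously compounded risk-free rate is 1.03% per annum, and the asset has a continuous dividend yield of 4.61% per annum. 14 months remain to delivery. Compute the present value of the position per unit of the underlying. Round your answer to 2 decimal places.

-€10.13

Current fair forward for the remaining 14 months: F = S·e^((r − q)·T), (r − q) = 0.0103 − 0.0461 = -0.0358
F = 211.99 · e^(-0.0358 × 14/12) = 211.99 × 0.959094 = 203.3183
Value of long forward = (F − K)·e^(−rT) = (203.3183 − 193.07) · e^(−0.0103·14/12)
= 10.2483 × 0.988055 = 10.13
Short position value = −(long value) = -€10.13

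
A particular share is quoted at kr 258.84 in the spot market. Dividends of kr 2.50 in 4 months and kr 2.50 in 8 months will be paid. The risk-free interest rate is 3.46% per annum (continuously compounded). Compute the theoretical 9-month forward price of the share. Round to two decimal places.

PV(dividends) I = 2.50·e^(−0.0346·4/12) + 2.50·e^(−0.0346·8/12)
I = 2.4713 + 2.4430 = 4.9143
F = (S − I)·e^(rT) = (258.84 − 4.9143) · e^(0.0346·9/12)
= 253.9257 · e^0.025950 = 253.9257 × 1.026290 = kr 260.60

kr 260.60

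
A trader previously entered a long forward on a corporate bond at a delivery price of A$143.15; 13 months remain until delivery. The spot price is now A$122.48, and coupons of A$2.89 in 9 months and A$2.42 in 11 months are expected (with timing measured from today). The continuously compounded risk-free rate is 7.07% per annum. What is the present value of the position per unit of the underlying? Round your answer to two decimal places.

-A$15.12

PV(remaining coupons) I = 2.89·e^(−0.0707·9/12) + 2.42·e^(−0.0707·11/12) = 5.0089
Current forward F = (S − I)·e^(rT) = (122.48 − 5.0089)·e^(0.0707·13/12) = 117.4711 × 1.079601 = 126.8219
Value (long) = (F − K)·e^(−rT) = (126.8219 − 143.15) × 0.926268 = -15.1242
Value = -A$15.12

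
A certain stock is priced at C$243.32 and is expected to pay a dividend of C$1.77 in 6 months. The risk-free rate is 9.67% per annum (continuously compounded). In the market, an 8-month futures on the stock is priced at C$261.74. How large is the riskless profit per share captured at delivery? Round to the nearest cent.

C$4.02 per share

PV(dividends) I = 1.77·e^(−0.0967·6/12) = 1.6865
Fair futures F* = (S − I)·e^(rT) = (243.32 − 1.6865)·e^0.064467 = 241.6335 × 1.066590 = 257.7239
Market C$261.74 > fair 257.7239: forward overpriced → cash-and-carry (borrow at r, buy the stock and collect the dividends, short the forward).
Profit at T = |F_mkt − F*| = |261.74 − 257.7239| = C$4.02 per share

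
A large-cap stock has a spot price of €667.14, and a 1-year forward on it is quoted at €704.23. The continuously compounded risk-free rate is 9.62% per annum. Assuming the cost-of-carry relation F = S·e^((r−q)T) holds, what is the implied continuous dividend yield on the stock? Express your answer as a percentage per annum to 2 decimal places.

4.21%

From F = S·e^((r−q)T): (r − q) = ln(F/S)/T
ln(704.23/667.14) = ln(1.055596) = 0.054106
(r − q) = 0.054106 / (1) = 0.054106
q = r − ln(F/S)/T = 0.0962 − 0.054106 = 0.042094
q = 4.21%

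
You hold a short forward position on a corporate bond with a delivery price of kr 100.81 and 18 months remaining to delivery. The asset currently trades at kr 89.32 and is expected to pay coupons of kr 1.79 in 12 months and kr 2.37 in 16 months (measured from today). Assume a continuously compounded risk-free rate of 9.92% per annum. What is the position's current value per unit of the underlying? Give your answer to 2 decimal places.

PV(remaining coupons) I = 1.79·e^(−0.0992·12/12) + 2.37·e^(−0.0992·16/12) = 3.6973
Current forward F = (S − I)·e^(rT) = (89.32 − 3.6973)·e^(0.0992·18/12) = 85.6227 × 1.160441 = 99.3601
Value (long) = (F − K)·e^(−rT) = (99.3601 − 100.81) × 0.861741 = -1.2494
Short position value = −(long value) = kr 1.25

kr 1.25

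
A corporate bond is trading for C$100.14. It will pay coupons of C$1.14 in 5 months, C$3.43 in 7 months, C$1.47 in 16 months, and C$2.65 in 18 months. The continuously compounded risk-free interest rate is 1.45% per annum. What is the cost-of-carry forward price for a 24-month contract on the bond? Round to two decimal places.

C$94.27

PV(coupons) I = 1.14·e^(−0.0145·5/12) + 3.43·e^(−0.0145·7/12) + 1.47·e^(−0.0145·16/12) + 2.65·e^(−0.0145·18/12)
I = 1.1331 + 3.4011 + 1.4419 + 2.5930 = 8.5691
F = (S − I)·e^(rT) = (100.14 − 8.5691) · e^(0.0145·24/12)
= 91.5709 · e^0.029000 = 91.5709 × 1.029425 = C$94.27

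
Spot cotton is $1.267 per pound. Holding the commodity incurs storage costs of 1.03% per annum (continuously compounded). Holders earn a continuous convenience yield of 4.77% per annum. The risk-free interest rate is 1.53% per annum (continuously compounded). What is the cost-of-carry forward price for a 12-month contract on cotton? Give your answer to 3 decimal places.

$1.239 per pound

Net carry = r + u − y = 0.0153 + 0.0103 − 0.0477 = -0.0221
F = S·e^((r+u−y)T) = 1.267 · e^(-0.0221 × 12/12) = 1.267 · e^-0.022100
= 1.267 × 0.978142 = $1.239 per pound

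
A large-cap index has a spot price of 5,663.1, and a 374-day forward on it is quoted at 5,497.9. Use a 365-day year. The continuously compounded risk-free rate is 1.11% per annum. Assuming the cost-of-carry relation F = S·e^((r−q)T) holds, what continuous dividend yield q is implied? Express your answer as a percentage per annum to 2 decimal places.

From F = S·e^((r−q)T): (r − q) = ln(F/S)/T
ln(5497.9/5663.1) = ln(0.970829) = -0.029605
(r − q) = -0.029605 / (374/365) = -0.028893
q = r − ln(F/S)/T = 0.0111 + 0.028893 = 0.039993
q = 4.00%

4.00%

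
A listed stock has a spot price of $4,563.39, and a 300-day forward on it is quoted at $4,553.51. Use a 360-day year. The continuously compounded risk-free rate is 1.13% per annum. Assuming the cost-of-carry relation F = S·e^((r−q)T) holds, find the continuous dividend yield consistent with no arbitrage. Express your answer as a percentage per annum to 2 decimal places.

1.39%

From F = S·e^((r−q)T): (r − q) = ln(F/S)/T
ln(4553.51/4563.39) = ln(0.997835) = -0.002167
(r − q) = -0.002167 / (300/360) = -0.002600
q = r − ln(F/S)/T = 0.0113 + 0.002600 = 0.013900
q = 1.39%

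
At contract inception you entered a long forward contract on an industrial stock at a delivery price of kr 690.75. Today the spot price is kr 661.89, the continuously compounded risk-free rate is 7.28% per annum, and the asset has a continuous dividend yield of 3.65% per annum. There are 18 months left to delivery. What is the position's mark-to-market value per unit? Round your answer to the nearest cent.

Current fair forward for the remaining 18 months: F = S·e^((r − q)·T), (r − q) = 0.0728 − 0.0365 = 0.0363
F = 661.89 · e^(0.0363 × 18/12) = 661.89 × 1.055960 = 698.9294
Value of long forward = (F − K)·e^(−rT) = (698.9294 − 690.75) · e^(−0.0728·18/12)
= 8.1794 × 0.896551 = 7.33

kr 7.33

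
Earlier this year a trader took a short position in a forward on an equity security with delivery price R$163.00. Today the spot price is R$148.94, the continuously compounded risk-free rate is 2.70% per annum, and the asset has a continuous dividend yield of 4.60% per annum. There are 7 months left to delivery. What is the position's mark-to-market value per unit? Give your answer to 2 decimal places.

R$15.46

Current fair forward for the remaining 7 months: F = S·e^((r − q)·T), (r − q) = 0.0270 − 0.0460 = -0.0190
F = 148.94 · e^(-0.0190 × 7/12) = 148.94 × 0.988978 = 147.2984
Value of long forward = (F − K)·e^(−rT) = (147.2984 − 163.00) · e^(−0.0270·7/12)
= -15.7016 × 0.984373 = -15.46
Short position value = −(long value) = R$15.46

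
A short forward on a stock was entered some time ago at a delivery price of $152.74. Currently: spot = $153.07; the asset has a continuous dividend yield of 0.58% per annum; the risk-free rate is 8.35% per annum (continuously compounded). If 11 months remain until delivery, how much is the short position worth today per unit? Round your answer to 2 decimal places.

Current fair forward for the remaining 11 months: F = S·e^((r − q)·T), (r − q) = 0.0835 − 0.0058 = 0.0777
F = 153.07 · e^(0.0777 × 11/12) = 153.07 × 1.073823 = 164.3701
Value of long forward = (F − K)·e^(−rT) = (164.3701 − 152.74) · e^(−0.0835·11/12)
= 11.6301 × 0.926314 = 10.77
Short position value = −(long value) = -$10.77

-$10.77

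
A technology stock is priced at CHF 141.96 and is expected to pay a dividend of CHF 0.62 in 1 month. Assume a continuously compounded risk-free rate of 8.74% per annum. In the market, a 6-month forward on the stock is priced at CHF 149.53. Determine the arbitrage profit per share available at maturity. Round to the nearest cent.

PV(dividends) I = 0.62·e^(−0.0874·1/12) = 0.6155
Fair forward F* = (S − I)·e^(rT) = (141.96 − 0.6155)·e^0.043700 = 141.3445 × 1.044669 = 147.6582
Market CHF 149.53 > fair 147.6582: forward overpriced → cash-and-carry (borrow at r, buy the stock and collect the dividends, short the forward).
Profit at T = |F_mkt − F*| = |149.53 − 147.6582| = CHF 1.87 per share

CHF 1.87 per share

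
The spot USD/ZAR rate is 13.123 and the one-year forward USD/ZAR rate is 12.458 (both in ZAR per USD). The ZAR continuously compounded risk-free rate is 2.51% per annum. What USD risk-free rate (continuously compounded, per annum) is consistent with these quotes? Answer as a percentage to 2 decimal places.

7.71%

F = S·e^((r_ZAR − r_USD)T) ⇒ r_USD = r_ZAR − ln(F/S)/T
ln(12.458/13.123) = -0.052003; /(12/12) = -0.052003
r_USD = 0.0251 + 0.052003 = 0.077103
r_USD = 7.71%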